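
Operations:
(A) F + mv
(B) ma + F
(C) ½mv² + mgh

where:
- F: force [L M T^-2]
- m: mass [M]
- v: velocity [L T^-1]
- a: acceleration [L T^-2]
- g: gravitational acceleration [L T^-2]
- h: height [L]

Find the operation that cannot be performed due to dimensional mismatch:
(A) F + mv

(A) F + mv: F [L M T^-2] and mv [L M T^-1] — different dimensions cannot be added/subtracted ✗
(B) ma + F: ma [L M T^-2] and F [L M T^-2] — same dimensions ✓
(C) ½mv² + mgh: ½mv² [L^2 M T^-2] and mgh [L^2 M T^-2] — same dimensions ✓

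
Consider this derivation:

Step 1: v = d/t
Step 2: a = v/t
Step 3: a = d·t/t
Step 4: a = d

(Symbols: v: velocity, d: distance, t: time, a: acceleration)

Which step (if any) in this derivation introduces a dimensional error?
Step 3

Step 1: v = d/t → LHS [L T^-1], RHS [L T^-1] ✓
Step 2: a = v/t → LHS [L T^-2], RHS [L T^-2] ✓
Step 3: a = d·t/t → LHS [L T^-2], RHS [L] ✗

The first dimensional inconsistency appears in step 3: a = d·t/t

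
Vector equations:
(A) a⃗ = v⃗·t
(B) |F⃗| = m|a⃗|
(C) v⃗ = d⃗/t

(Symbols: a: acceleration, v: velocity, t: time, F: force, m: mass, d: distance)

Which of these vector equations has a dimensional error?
(A) a⃗ = v⃗·t

(A) a⃗ = v⃗·t: LHS [L T^-2], RHS [L] ✗ — acceleration is velocity per time; should be v⃗/t
(B) |F⃗| = m|a⃗|: LHS [L M T^-2], RHS [L M T^-2] ✓ — magnitudes of vectors are scalars
(C) v⃗ = d⃗/t: LHS [L T^-1], RHS [L T^-1] ✓ — displacement (vector) divided by time (scalar)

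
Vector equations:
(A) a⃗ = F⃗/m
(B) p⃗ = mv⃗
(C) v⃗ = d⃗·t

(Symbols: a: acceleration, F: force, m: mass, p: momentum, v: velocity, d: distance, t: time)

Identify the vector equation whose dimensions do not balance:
(C) v⃗ = d⃗·t

(A) a⃗ = F⃗/m: LHS [L T^-2], RHS [L T^-2] ✓ — force (vector) divided by mass (scalar)
(B) p⃗ = mv⃗: LHS [L M T^-1], RHS [L M T^-1] ✓ — mass (scalar) times velocity (vector)
(C) v⃗ = d⃗·t: LHS [L T^-1], RHS [L T] ✗ — velocity is displacement per time; should be d⃗/t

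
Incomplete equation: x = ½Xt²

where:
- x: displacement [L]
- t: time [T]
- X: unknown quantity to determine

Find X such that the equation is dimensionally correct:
X = a (acceleration), dimensions [L T^-2]

x has dimensions [L]; the rest of the RHS (½ t²) has dimensions [T^2].
So X must have dimensions [L T^-2] — X = a (acceleration).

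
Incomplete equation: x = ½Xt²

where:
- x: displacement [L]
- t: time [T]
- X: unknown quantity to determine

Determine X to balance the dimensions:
X = a (acceleration), dimensions [L T^-2]

x has dimensions [L]; the rest of the RHS (½ t²) has dimensions [T^2].
So X must have dimensions [L T^-2] — X = a (acceleration).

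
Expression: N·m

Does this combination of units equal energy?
Yes

The expression N·m has dimensions [L^2 M T^-2], which is exactly energy [L^2 M T^-2].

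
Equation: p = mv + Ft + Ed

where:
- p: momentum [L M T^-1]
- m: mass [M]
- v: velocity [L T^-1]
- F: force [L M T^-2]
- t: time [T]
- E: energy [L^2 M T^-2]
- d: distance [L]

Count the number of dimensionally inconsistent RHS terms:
1

LHS p: [L M T^-1]
- mv: [L M T^-1] ✓
- Ft: [L M T^-1] ✓
- Ed: [L^3 M T^-2] ✗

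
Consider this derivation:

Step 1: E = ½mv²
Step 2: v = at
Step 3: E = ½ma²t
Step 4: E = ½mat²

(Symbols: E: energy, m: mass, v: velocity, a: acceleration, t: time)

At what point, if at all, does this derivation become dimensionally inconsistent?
Step 3

Step 1: E = ½mv² → LHS [L^2 M T^-2], RHS [L^2 M T^-2] ✓
Step 2: v = at → LHS [L T^-1], RHS [L T^-1] ✓
Step 3: E = ½ma²t → LHS [L^2 M T^-2], RHS [L^2 M T^-3] ✗

The first dimensional inconsistency appears in step 3: E = ½ma²t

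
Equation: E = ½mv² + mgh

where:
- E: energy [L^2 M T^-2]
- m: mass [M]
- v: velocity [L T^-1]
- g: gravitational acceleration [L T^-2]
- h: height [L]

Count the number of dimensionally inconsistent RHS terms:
0

LHS E: [L^2 M T^-2]
- ½mv²: [L^2 M T^-2] ✓
- mgh: [L^2 M T^-2] ✓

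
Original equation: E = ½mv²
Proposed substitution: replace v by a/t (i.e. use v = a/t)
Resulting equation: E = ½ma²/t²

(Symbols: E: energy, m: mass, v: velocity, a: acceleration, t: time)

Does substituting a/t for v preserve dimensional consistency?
No

[v] = [L T^-1] and [a/t] = [L T^-3]. These differ, so the substitution replaces a quantity by one of different dimensions and the result E = ½ma²/t² has LHS [L^2 M T^-2] vs RHS [L^2 M T^-6] — inconsistent.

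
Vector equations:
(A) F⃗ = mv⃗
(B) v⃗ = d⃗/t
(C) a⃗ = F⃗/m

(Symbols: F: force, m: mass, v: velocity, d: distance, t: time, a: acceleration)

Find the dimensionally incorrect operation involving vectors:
(A) F⃗ = mv⃗

(A) F⃗ = mv⃗: LHS [L M T^-2], RHS [L M T^-1] ✗ — mass times velocity is momentum, not force; should be ma⃗
(B) v⃗ = d⃗/t: LHS [L T^-1], RHS [L T^-1] ✓ — displacement (vector) divided by time (scalar)
(C) a⃗ = F⃗/m: LHS [L T^-2], RHS [L T^-2] ✓ — force (vector) divided by mass (scalar)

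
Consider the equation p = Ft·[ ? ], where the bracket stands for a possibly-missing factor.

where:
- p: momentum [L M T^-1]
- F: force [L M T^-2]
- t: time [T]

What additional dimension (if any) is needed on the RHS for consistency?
Nothing is missing — the bracketed factor must be dimensionless.

p has dimensions [L M T^-1] and Ft already has dimensions [L M T^-1], so p = Ft is dimensionally complete.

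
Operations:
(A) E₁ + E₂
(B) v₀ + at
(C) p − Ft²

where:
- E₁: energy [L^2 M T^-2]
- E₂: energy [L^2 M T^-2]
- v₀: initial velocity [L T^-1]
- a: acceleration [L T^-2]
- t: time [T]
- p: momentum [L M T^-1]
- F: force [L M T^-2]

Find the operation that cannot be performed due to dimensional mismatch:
(C) p − Ft²

(A) E₁ + E₂: E₁ [L^2 M T^-2] and E₂ [L^2 M T^-2] — same dimensions ✓
(B) v₀ + at: v₀ [L T^-1] and at [L T^-1] — same dimensions ✓
(C) p − Ft²: p [L M T^-1] and Ft² [L M] — different dimensions cannot be added/subtracted ✗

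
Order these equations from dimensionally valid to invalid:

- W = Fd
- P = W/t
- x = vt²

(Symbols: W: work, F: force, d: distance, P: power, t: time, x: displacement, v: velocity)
Dimensionally correct: W = Fd, P = W/t
Dimensionally incorrect: x = vt²
Ordered (correct first, then incorrect): W = Fd, P = W/t, x = vt²

- W = Fd: LHS [L^2 M T^-2], RHS [L^2 M T^-2] → correct ✓
- P = W/t: LHS [L^2 M T^-3], RHS [L^2 M T^-3] → correct ✓
- x = vt²: LHS [L], RHS [L T] → incorrect ✗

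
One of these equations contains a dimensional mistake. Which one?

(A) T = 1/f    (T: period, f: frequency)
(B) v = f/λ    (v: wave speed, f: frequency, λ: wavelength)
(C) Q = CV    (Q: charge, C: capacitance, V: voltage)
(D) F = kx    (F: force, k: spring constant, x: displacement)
(B) v = f/λ

The equation (B) v = f/λ is dimensionally incorrect.

LHS (v): [L T^-1]
RHS (f/λ): [L^-1 T^-1] ✗

The dimensions do not match. The other three equations balance.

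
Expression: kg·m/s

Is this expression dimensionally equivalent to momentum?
Yes

The expression kg·m/s has dimensions [L M T^-1], which is exactly momentum [L M T^-1].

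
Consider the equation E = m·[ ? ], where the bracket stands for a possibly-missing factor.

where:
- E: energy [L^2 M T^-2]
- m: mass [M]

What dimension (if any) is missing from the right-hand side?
[L^2 T^-2] — velocity squared (e.g. v²)

E has dimensions [L^2 M T^-2]; m has dimensions [M].
The bracketed factor must supply [L^2 M T^-2] / [M] = [L^2 T^-2].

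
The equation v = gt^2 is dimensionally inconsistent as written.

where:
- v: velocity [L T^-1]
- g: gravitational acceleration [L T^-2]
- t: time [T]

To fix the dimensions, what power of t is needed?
The exponent of t should be 1: v = gt

The LHS v has dimensions [L T^-1]; t has dimensions [T].
As written, the RHS gt^2 (exponent 2 on t) has dimensions [L], which does not match.
With exponent 1, the RHS gt has dimensions [L T^-1], matching the LHS.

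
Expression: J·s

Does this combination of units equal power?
No

The expression J·s has dimensions [L^2 M T^-1], but power has dimensions [L^2 M T^-3].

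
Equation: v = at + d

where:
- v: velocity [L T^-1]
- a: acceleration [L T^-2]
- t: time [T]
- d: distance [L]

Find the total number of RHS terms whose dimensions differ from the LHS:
1

LHS v: [L T^-1]
- at: [L T^-1] ✓
- d: [L] ✗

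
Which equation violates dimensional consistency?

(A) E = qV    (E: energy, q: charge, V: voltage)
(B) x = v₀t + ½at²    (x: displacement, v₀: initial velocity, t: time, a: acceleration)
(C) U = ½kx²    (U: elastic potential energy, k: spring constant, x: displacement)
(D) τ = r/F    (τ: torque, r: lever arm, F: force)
(D) τ = r/F

The equation (D) τ = r/F is dimensionally incorrect.

LHS (τ): [L^2 M T^-2]
RHS (r/F): [M^-1 T^2] ✗

The dimensions do not match. The other three equations balance.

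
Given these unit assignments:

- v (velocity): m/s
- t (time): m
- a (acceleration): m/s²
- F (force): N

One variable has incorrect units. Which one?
t

The variable t (time) should have units s, not m.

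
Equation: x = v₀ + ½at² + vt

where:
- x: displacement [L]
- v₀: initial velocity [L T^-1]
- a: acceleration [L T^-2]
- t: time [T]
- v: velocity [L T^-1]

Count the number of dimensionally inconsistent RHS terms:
1

LHS x: [L]
- v₀: [L T^-1] ✗
- ½at²: [L] ✓
- vt: [L] ✓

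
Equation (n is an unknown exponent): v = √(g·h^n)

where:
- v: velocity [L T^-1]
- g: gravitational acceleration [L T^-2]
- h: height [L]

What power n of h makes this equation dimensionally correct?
n = 1

v has dimensions [L T^-1]; h has dimensions [L].
With n = 1: √(g·h^1) has dimensions [L T^-1], matching the LHS ✓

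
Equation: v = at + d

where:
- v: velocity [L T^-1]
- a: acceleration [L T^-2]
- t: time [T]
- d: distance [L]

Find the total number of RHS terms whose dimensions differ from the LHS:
1

LHS v: [L T^-1]
- at: [L T^-1] ✓
- d: [L] ✗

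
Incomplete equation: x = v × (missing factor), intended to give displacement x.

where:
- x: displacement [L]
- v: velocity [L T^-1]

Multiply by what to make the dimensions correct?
t (time), dimensions [T]

x has dimensions [L] and v has dimensions [L T^-1].
The missing factor must have dimensions [L] / [L T^-1] = [T], i.e. time (t).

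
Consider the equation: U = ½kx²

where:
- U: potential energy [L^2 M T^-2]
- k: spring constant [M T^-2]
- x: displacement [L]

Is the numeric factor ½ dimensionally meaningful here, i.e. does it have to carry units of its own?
No

U has dimensions [L^2 M T^-2] and kx² already has dimensions [L^2 M T^-2], so the equation balances without ½ contributing any dimensions. ½ is a pure (dimensionless) number; changing or removing it would not affect dimensional consistency.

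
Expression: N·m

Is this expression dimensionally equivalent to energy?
Yes

The expression N·m has dimensions [L^2 M T^-2], which is exactly energy [L^2 M T^-2].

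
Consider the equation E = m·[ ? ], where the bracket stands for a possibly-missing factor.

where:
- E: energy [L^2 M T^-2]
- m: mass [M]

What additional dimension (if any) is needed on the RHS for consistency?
[L^2 T^-2] — velocity squared (e.g. v²)

E has dimensions [L^2 M T^-2]; m has dimensions [M].
The bracketed factor must supply [L^2 M T^-2] / [M] = [L^2 T^-2].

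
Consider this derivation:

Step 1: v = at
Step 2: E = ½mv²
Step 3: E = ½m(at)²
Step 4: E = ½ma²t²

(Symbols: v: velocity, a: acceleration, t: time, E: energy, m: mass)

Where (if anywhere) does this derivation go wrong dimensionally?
No step introduces an error — all steps are dimensionally consistent.

Step 1: v = at → LHS [L T^-1], RHS [L T^-1] ✓
Step 2: E = ½mv² → LHS [L^2 M T^-2], RHS [L^2 M T^-2] ✓
Step 3: E = ½m(at)² → LHS [L^2 M T^-2], RHS [L^2 M T^-2] ✓
Step 4: E = ½ma²t² → LHS [L^2 M T^-2], RHS [L^2 M T^-2] ✓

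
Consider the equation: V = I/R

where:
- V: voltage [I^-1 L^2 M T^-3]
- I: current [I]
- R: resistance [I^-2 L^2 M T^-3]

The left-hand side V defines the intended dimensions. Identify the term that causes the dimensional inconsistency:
The right-hand side term I/R

V has dimensions [I^-1 L^2 M T^-3], but I/R has dimensions [I^3 L^-2 M^-1 T^3], so the term I/R is dimensionally wrong for V.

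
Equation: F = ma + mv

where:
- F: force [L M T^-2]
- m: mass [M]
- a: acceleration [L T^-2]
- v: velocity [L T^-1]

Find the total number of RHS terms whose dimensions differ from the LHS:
1

LHS F: [L M T^-2]
- ma: [L M T^-2] ✓
- mv: [L M T^-1] ✗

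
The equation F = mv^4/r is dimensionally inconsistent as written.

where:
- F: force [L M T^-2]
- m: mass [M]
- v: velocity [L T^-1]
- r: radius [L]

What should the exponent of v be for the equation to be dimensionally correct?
The exponent of v should be 2: F = mv^2/r

The LHS F has dimensions [L M T^-2]; v has dimensions [L T^-1].
As written, the RHS mv^4/r (exponent 4 on v) has dimensions [L^3 M T^-4], which does not match.
With exponent 2, the RHS mv^2/r has dimensions [L M T^-2], matching the LHS.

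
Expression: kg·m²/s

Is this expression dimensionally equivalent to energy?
No

The expression kg·m²/s has dimensions [L^2 M T^-1], but energy has dimensions [L^2 M T^-2].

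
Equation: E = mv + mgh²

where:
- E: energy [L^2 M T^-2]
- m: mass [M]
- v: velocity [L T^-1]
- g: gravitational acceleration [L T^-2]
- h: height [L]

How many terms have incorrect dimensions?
2

LHS E: [L^2 M T^-2]
- mv: [L M T^-1] ✗
- mgh²: [L^3 M T^-2] ✗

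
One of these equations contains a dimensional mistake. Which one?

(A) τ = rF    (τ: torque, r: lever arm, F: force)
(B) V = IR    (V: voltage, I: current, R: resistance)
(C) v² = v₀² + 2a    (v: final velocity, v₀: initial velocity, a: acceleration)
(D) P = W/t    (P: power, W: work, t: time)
(C) v² = v₀² + 2a

The equation (C) v² = v₀² + 2a is dimensionally incorrect.

LHS (v²): [L^2 T^-2]
RHS terms:
  - v₀²: [L^2 T^-2] ✓
  - 2a: [L T^-2] ✗ (does not match LHS)

The dimensions do not match. The other three equations balance.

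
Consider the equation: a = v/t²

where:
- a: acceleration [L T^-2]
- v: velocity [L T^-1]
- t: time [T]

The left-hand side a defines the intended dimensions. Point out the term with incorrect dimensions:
The right-hand side term v/t²

a has dimensions [L T^-2], but v/t² has dimensions [L T^-3], so the term v/t² is dimensionally wrong for a.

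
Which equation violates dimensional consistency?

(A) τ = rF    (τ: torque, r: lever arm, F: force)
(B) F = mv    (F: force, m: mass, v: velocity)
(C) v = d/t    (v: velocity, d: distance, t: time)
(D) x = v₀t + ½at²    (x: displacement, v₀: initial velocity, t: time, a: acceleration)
(B) F = mv

The equation (B) F = mv is dimensionally incorrect.

LHS (F): [L M T^-2]
RHS (mv): [L M T^-1] ✗

The dimensions do not match. The other three equations balance.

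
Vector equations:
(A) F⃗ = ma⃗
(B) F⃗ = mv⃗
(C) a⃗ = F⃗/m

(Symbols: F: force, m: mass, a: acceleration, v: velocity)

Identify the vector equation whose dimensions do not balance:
(B) F⃗ = mv⃗

(A) F⃗ = ma⃗: LHS [L M T^-2], RHS [L M T^-2] ✓ — Force and acceleration are vectors, mass is a scalar
(B) F⃗ = mv⃗: LHS [L M T^-2], RHS [L M T^-1] ✗ — mass times velocity is momentum, not force; should be ma⃗
(C) a⃗ = F⃗/m: LHS [L T^-2], RHS [L T^-2] ✓ — force (vector) divided by mass (scalar)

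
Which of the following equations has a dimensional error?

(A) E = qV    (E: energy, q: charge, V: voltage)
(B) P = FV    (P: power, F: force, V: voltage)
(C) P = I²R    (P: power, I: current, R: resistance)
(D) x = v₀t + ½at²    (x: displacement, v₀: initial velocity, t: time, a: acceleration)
(B) P = FV

The equation (B) P = FV is dimensionally incorrect.

LHS (P): [L^2 M T^-3]
RHS (FV): [I^-1 L^3 M^2 T^-5] ✗

The dimensions do not match. The other three equations balance.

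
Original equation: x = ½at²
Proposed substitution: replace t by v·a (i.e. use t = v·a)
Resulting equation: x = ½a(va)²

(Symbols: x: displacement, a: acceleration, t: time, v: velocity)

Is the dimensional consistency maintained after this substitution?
No

[t] = [T] and [v·a] = [L^2 T^-3]. These differ, so the substitution replaces a quantity by one of different dimensions and the result x = ½a(va)² has LHS [L] vs RHS [L^5 T^-8] — inconsistent.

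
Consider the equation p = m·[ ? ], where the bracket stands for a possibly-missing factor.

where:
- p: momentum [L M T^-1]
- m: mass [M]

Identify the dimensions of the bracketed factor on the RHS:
[L T^-1] — velocity (e.g. v)

p has dimensions [L M T^-1]; m has dimensions [M].
The bracketed factor must supply [L M T^-1] / [M] = [L T^-1].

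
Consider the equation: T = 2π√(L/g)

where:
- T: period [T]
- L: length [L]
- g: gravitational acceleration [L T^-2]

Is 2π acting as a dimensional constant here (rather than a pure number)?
No

T has dimensions [T] and √(L/g) already has dimensions [T], so the equation balances without 2π contributing any dimensions. 2π is a pure (dimensionless) number; changing or removing it would not affect dimensional consistency.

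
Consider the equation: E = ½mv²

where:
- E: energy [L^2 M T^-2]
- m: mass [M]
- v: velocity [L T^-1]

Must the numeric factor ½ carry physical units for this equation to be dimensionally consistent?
No

E has dimensions [L^2 M T^-2] and mv² already has dimensions [L^2 M T^-2], so the equation balances without ½ contributing any dimensions. ½ is a pure (dimensionless) number; changing or removing it would not affect dimensional consistency.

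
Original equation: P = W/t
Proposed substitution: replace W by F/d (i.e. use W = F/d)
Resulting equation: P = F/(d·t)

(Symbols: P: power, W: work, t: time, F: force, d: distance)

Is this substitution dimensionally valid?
No

[W] = [L^2 M T^-2] and [F/d] = [M T^-2]. These differ, so the substitution replaces a quantity by one of different dimensions and the result P = F/(d·t) has LHS [L^2 M T^-3] vs RHS [M T^-3] — inconsistent.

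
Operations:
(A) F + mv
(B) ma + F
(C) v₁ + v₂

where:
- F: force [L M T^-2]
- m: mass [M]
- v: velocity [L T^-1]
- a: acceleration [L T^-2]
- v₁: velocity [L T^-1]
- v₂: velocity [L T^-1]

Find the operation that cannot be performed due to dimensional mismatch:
(A) F + mv

(A) F + mv: F [L M T^-2] and mv [L M T^-1] — different dimensions cannot be added/subtracted ✗
(B) ma + F: ma [L M T^-2] and F [L M T^-2] — same dimensions ✓
(C) v₁ + v₂: v₁ [L T^-1] and v₂ [L T^-1] — same dimensions ✓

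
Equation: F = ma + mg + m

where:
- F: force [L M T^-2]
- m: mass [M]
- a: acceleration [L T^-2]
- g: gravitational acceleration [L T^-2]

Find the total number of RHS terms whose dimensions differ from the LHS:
1

LHS F: [L M T^-2]
- ma: [L M T^-2] ✓
- mg: [L M T^-2] ✓
- m: [M] ✗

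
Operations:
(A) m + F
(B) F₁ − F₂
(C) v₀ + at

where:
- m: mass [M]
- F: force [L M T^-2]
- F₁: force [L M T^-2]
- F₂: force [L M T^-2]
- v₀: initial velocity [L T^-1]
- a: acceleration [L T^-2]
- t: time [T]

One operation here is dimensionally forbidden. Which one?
(A) m + F

(A) m + F: m [M] and F [L M T^-2] — different dimensions cannot be added/subtracted ✗
(B) F₁ − F₂: F₁ [L M T^-2] and F₂ [L M T^-2] — same dimensions ✓
(C) v₀ + at: v₀ [L T^-1] and at [L T^-1] — same dimensions ✓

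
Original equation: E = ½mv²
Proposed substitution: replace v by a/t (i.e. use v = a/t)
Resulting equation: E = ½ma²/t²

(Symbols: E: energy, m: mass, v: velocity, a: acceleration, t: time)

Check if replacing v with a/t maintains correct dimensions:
No

[v] = [L T^-1] and [a/t] = [L T^-3]. These differ, so the substitution replaces a quantity by one of different dimensions and the result E = ½ma²/t² has LHS [L^2 M T^-2] vs RHS [L^2 M T^-6] — inconsistent.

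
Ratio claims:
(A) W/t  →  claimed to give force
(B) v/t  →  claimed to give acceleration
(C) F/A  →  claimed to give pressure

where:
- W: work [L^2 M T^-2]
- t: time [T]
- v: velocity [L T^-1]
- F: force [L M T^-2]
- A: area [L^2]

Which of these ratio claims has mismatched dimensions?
(A) W/t does not give force

(A) W/t: [L^2 M T^-3] ≠ force [L M T^-2] ✗
(B) v/t: [L T^-2] = acceleration [L T^-2] ✓
(C) F/A: [L^-1 M T^-2] = pressure [L^-1 M T^-2] ✓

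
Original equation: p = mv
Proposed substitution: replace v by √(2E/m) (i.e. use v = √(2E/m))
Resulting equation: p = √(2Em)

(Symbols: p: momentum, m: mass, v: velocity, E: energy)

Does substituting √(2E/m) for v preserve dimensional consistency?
Yes

[v] = [L T^-1] and [√(2E/m)] = [L T^-1]. These match, so the substitution replaces a quantity by one of the same dimensions and the result p = √(2Em) has LHS [L M T^-1] vs RHS [L M T^-1] — still consistent.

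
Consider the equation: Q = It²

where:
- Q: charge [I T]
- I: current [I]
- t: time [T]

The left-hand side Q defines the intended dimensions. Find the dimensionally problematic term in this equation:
The right-hand side term It²

Q has dimensions [I T], but It² has dimensions [I T^2], so the term It² is dimensionally wrong for Q.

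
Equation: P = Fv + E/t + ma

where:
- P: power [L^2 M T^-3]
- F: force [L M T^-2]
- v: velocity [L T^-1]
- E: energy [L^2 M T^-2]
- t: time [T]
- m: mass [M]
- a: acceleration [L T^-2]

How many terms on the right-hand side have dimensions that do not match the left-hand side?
1

LHS P: [L^2 M T^-3]
- Fv: [L^2 M T^-3] ✓
- E/t: [L^2 M T^-3] ✓
- ma: [L M T^-2] ✗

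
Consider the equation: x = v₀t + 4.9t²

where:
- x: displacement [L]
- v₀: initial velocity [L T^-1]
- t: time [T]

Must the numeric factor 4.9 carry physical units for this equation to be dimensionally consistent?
Yes

x has dimensions [L], while t² alone has dimensions [T^2]. For the equation to balance, the factor 4.9 must carry dimensions [L T^-2] — it is a dimensional constant (a numerical value of a physical quantity with its units suppressed), not a pure number.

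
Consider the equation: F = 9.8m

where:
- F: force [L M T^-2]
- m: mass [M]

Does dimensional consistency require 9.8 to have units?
Yes

F has dimensions [L M T^-2], while m alone has dimensions [M]. For the equation to balance, the factor 9.8 must carry dimensions [L T^-2] — it is a dimensional constant (a numerical value of a physical quantity with its units suppressed), not a pure number.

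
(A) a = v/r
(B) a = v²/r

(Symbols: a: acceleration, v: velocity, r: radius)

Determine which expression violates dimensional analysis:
(A)

(A) a = v/r: LHS [L T^-2], RHS [T^-1] ✗
(B) a = v²/r: LHS [L T^-2], RHS [L T^-2] ✓

Expression (A) a = v/r is dimensionally incorrect.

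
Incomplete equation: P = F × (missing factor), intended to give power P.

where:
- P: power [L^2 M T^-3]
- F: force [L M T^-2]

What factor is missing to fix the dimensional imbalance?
v (velocity), dimensions [L T^-1]

P has dimensions [L^2 M T^-3] and F has dimensions [L M T^-2].
The missing factor must have dimensions [L^2 M T^-3] / [L M T^-2] = [L T^-1], i.e. velocity (v).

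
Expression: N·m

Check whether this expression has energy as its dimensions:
Yes

The expression N·m has dimensions [L^2 M T^-2], which is exactly energy [L^2 M T^-2].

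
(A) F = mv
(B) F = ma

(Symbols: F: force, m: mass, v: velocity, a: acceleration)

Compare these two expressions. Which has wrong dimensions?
(A)

(A) F = mv: LHS [L M T^-2], RHS [L M T^-1] ✗
(B) F = ma: LHS [L M T^-2], RHS [L M T^-2] ✓

Expression (A) F = mv is dimensionally incorrect.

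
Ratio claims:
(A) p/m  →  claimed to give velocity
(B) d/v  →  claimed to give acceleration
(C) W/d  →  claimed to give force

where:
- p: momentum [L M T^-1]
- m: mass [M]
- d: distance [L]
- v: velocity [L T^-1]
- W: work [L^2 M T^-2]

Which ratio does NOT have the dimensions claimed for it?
(B) d/v does not give acceleration

(A) p/m: [L T^-1] = velocity [L T^-1] ✓
(B) d/v: [T] ≠ acceleration [L T^-2] ✗
(C) W/d: [L M T^-2] = force [L M T^-2] ✓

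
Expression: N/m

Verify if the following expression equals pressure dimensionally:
No

The expression N/m has dimensions [M T^-2], but pressure has dimensions [L^-1 M T^-2].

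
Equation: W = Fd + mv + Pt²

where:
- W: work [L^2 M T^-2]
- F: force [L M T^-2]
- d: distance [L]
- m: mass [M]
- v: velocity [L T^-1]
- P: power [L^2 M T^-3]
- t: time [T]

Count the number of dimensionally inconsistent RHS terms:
2

LHS W: [L^2 M T^-2]
- Fd: [L^2 M T^-2] ✓
- mv: [L M T^-1] ✗
- Pt²: [L^2 M T^-1] ✗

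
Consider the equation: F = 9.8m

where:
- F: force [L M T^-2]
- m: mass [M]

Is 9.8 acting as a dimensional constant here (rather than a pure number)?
Yes

F has dimensions [L M T^-2], while m alone has dimensions [M]. For the equation to balance, the factor 9.8 must carry dimensions [L T^-2] — it is a dimensional constant (a numerical value of a physical quantity with its units suppressed), not a pure number.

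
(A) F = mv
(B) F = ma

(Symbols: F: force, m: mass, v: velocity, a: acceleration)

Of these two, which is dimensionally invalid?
(A)

(A) F = mv: LHS [L M T^-2], RHS [L M T^-1] ✗
(B) F = ma: LHS [L M T^-2], RHS [L M T^-2] ✓

Expression (A) F = mv is dimensionally incorrect.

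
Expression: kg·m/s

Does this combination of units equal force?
No

The expression kg·m/s has dimensions [L M T^-1], but force has dimensions [L M T^-2].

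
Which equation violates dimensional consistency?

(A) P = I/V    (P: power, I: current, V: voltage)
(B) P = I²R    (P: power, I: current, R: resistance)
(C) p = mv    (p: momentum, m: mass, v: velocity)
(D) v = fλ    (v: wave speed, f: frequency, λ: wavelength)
(A) P = I/V

The equation (A) P = I/V is dimensionally incorrect.

LHS (P): [L^2 M T^-3]
RHS (I/V): [I^2 L^-2 M^-1 T^3] ✗

The dimensions do not match. The other three equations balance.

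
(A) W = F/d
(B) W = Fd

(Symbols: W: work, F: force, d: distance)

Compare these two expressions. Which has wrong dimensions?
(A)

(A) W = F/d: LHS [L^2 M T^-2], RHS [M T^-2] ✗
(B) W = Fd: LHS [L^2 M T^-2], RHS [L^2 M T^-2] ✓

Expression (A) W = F/d is dimensionally incorrect.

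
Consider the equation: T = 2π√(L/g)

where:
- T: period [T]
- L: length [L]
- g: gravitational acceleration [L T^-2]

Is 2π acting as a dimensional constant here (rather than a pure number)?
No

T has dimensions [T] and √(L/g) already has dimensions [T], so the equation balances without 2π contributing any dimensions. 2π is a pure (dimensionless) number; changing or removing it would not affect dimensional consistency.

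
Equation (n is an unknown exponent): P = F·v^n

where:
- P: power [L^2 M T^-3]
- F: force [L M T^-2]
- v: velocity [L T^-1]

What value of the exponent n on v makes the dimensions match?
n = 1

P has dimensions [L^2 M T^-3]; v has dimensions [L T^-1].
The rest of the RHS has dimensions [L M T^-2], so v^n must supply [L T^-1].
With n = 1: F·v^1 has dimensions [L^2 M T^-3], matching the LHS ✓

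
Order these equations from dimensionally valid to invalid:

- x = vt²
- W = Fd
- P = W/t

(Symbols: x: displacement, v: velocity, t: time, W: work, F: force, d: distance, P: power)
Dimensionally correct: W = Fd, P = W/t
Dimensionally incorrect: x = vt²
Ordered (correct first, then incorrect): W = Fd, P = W/t, x = vt²

- x = vt²: LHS [L], RHS [L T] → incorrect ✗
- W = Fd: LHS [L^2 M T^-2], RHS [L^2 M T^-2] → correct ✓
- P = W/t: LHS [L^2 M T^-3], RHS [L^2 M T^-3] → correct ✓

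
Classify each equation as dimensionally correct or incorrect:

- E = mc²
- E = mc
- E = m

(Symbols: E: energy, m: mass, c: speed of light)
Dimensionally correct: E = mc²
Dimensionally incorrect: E = mc, E = m
Ordered (correct first, then incorrect): E = mc², E = mc, E = m

- E = mc²: LHS [L^2 M T^-2], RHS [L^2 M T^-2] → correct ✓
- E = mc: LHS [L^2 M T^-2], RHS [L M T^-1] → incorrect ✗
- E = m: LHS [L^2 M T^-2], RHS [M] → incorrect ✗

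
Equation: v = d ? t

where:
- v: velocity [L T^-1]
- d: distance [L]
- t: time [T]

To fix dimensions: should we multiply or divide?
division (÷): v = d ÷ t

v [L T^-1]; d [L]; t [T].
d × t → [L T] ✗
d ÷ t → [L T^-1] ✓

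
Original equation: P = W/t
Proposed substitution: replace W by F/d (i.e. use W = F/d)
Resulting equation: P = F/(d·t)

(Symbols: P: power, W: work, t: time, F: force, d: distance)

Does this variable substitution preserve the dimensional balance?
No

[W] = [L^2 M T^-2] and [F/d] = [M T^-2]. These differ, so the substitution replaces a quantity by one of different dimensions and the result P = F/(d·t) has LHS [L^2 M T^-3] vs RHS [M T^-3] — inconsistent.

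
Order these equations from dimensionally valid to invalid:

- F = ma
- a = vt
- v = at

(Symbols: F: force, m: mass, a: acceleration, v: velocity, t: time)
Dimensionally correct: F = ma, v = at
Dimensionally incorrect: a = vt
Ordered (correct first, then incorrect): F = ma, v = at, a = vt

- F = ma: LHS [L M T^-2], RHS [L M T^-2] → correct ✓
- a = vt: LHS [L T^-2], RHS [L] → incorrect ✗
- v = at: LHS [L T^-1], RHS [L T^-1] → correct ✓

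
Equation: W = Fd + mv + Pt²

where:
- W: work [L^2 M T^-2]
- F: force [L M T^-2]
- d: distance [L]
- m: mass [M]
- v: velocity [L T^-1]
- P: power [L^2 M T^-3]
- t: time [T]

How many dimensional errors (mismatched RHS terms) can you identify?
2

LHS W: [L^2 M T^-2]
- Fd: [L^2 M T^-2] ✓
- mv: [L M T^-1] ✗
- Pt²: [L^2 M T^-1] ✗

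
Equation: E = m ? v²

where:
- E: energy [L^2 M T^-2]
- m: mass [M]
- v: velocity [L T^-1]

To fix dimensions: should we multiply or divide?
multiplication (×): E = m × v²

E [L^2 M T^-2]; m [M]; v² [L^2 T^-2].
m × v² → [L^2 M T^-2] ✓
m ÷ v² → [L^-2 M T^2] ✗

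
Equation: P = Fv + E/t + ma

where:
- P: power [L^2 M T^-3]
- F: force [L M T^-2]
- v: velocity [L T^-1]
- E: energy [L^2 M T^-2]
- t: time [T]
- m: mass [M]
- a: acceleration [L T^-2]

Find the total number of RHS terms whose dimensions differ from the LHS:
1

LHS P: [L^2 M T^-3]
- Fv: [L^2 M T^-3] ✓
- E/t: [L^2 M T^-3] ✓
- ma: [L M T^-2] ✗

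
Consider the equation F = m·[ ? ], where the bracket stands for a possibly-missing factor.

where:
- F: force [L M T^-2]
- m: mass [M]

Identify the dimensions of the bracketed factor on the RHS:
[L T^-2] — acceleration (e.g. a)

F has dimensions [L M T^-2]; m has dimensions [M].
The bracketed factor must supply [L M T^-2] / [M] = [L T^-2].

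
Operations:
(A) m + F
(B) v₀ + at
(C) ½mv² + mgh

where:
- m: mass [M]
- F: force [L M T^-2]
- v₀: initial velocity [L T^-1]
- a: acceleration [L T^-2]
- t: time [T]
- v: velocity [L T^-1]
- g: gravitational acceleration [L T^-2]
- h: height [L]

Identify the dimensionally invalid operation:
(A) m + F

(A) m + F: m [M] and F [L M T^-2] — different dimensions cannot be added/subtracted ✗
(B) v₀ + at: v₀ [L T^-1] and at [L T^-1] — same dimensions ✓
(C) ½mv² + mgh: ½mv² [L^2 M T^-2] and mgh [L^2 M T^-2] — same dimensions ✓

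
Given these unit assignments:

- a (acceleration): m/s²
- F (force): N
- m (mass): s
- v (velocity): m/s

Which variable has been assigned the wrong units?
m

The variable m (mass) should have units kg, not s.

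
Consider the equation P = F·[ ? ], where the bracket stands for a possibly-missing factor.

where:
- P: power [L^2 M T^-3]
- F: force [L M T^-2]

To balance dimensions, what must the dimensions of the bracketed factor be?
[L T^-1] — velocity (e.g. v)

P has dimensions [L^2 M T^-3]; F has dimensions [L M T^-2].
The bracketed factor must supply [L^2 M T^-3] / [L M T^-2] = [L T^-1].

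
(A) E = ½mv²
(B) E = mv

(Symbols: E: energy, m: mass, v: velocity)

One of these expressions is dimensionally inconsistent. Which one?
(B)

(A) E = ½mv²: LHS [L^2 M T^-2], RHS [L^2 M T^-2] ✓
(B) E = mv: LHS [L^2 M T^-2], RHS [L M T^-1] ✗

Expression (B) E = mv is dimensionally incorrect.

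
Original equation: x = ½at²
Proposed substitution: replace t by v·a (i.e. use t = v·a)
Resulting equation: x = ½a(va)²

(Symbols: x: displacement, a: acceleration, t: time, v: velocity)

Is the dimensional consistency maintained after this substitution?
No

[t] = [T] and [v·a] = [L^2 T^-3]. These differ, so the substitution replaces a quantity by one of different dimensions and the result x = ½a(va)² has LHS [L] vs RHS [L^5 T^-8] — inconsistent.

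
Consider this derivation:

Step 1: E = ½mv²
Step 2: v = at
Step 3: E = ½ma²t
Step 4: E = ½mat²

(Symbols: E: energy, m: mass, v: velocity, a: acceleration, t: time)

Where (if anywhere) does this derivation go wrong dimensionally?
Step 3

Step 1: E = ½mv² → LHS [L^2 M T^-2], RHS [L^2 M T^-2] ✓
Step 2: v = at → LHS [L T^-1], RHS [L T^-1] ✓
Step 3: E = ½ma²t → LHS [L^2 M T^-2], RHS [L^2 M T^-3] ✗

The first dimensional inconsistency appears in step 3: E = ½ma²t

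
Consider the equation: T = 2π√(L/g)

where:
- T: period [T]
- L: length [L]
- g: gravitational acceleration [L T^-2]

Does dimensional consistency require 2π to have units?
No

T has dimensions [T] and √(L/g) already has dimensions [T], so the equation balances without 2π contributing any dimensions. 2π is a pure (dimensionless) number; changing or removing it would not affect dimensional consistency.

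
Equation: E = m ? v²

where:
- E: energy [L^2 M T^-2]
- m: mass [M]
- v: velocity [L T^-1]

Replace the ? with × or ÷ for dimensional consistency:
multiplication (×): E = m × v²

E [L^2 M T^-2]; m [M]; v² [L^2 T^-2].
m × v² → [L^2 M T^-2] ✓
m ÷ v² → [L^-2 M T^2] ✗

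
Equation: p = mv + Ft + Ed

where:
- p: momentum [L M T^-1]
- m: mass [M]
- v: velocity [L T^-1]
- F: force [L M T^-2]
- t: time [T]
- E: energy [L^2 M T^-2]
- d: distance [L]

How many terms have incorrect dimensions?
1

LHS p: [L M T^-1]
- mv: [L M T^-1] ✓
- Ft: [L M T^-1] ✓
- Ed: [L^3 M T^-2] ✗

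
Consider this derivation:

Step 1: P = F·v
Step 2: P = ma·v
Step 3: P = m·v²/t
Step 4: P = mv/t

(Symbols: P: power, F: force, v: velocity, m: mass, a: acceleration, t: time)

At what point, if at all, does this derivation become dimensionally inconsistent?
Step 4

Step 1: P = F·v → LHS [L^2 M T^-3], RHS [L^2 M T^-3] ✓
Step 2: P = ma·v → LHS [L^2 M T^-3], RHS [L^2 M T^-3] ✓
Step 3: P = m·v²/t → LHS [L^2 M T^-3], RHS [L^2 M T^-3] ✓
Step 4: P = mv/t → LHS [L^2 M T^-3], RHS [L M T^-2] ✗

The first dimensional inconsistency appears in step 4: P = mv/t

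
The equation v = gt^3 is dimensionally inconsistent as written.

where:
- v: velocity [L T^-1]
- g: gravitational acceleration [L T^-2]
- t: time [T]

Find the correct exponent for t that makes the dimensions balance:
The exponent of t should be 1: v = gt

The LHS v has dimensions [L T^-1]; t has dimensions [T].
As written, the RHS gt^3 (exponent 3 on t) has dimensions [L T], which does not match.
With exponent 1, the RHS gt has dimensions [L T^-1], matching the LHS.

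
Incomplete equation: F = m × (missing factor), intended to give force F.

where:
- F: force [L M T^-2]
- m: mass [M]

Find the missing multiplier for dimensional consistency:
a (acceleration), dimensions [L T^-2]

F has dimensions [L M T^-2] and m has dimensions [M].
The missing factor must have dimensions [L M T^-2] / [M] = [L T^-2], i.e. acceleration (a).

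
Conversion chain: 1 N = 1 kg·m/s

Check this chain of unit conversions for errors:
The chain is incorrect (it contains an error).

Incorrect: Newton is kg·m/s², not kg·m/s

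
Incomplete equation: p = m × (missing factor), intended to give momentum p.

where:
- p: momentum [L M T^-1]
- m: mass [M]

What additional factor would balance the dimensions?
v (velocity), dimensions [L T^-1]

p has dimensions [L M T^-1] and m has dimensions [M].
The missing factor must have dimensions [L M T^-1] / [M] = [L T^-1], i.e. velocity (v).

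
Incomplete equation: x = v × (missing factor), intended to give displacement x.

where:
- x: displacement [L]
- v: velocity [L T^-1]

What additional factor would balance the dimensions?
t (time), dimensions [T]

x has dimensions [L] and v has dimensions [L T^-1].
The missing factor must have dimensions [L] / [L T^-1] = [T], i.e. time (t).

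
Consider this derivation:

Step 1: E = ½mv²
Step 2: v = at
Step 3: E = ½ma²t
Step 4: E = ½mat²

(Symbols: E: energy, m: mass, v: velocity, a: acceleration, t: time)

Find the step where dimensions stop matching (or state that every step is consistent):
Step 3

Step 1: E = ½mv² → LHS [L^2 M T^-2], RHS [L^2 M T^-2] ✓
Step 2: v = at → LHS [L T^-1], RHS [L T^-1] ✓
Step 3: E = ½ma²t → LHS [L^2 M T^-2], RHS [L^2 M T^-3] ✗

The first dimensional inconsistency appears in step 3: E = ½ma²t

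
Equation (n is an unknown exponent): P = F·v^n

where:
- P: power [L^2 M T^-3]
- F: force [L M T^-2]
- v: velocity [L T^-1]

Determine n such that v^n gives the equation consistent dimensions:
n = 1

P has dimensions [L^2 M T^-3]; v has dimensions [L T^-1].
The rest of the RHS has dimensions [L M T^-2], so v^n must supply [L T^-1].
With n = 1: F·v^1 has dimensions [L^2 M T^-3], matching the LHS ✓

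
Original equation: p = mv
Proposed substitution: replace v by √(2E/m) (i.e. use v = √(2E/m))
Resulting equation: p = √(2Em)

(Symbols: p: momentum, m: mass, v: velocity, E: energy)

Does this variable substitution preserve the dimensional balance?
Yes

[v] = [L T^-1] and [√(2E/m)] = [L T^-1]. These match, so the substitution replaces a quantity by one of the same dimensions and the result p = √(2Em) has LHS [L M T^-1] vs RHS [L M T^-1] — still consistent.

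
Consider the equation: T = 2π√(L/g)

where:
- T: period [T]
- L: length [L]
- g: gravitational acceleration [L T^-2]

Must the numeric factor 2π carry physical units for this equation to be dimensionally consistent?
No

T has dimensions [T] and √(L/g) already has dimensions [T], so the equation balances without 2π contributing any dimensions. 2π is a pure (dimensionless) number; changing or removing it would not affect dimensional consistency.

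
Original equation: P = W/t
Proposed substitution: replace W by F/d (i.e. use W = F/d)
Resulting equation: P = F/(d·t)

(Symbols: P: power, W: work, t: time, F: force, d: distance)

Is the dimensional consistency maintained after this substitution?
No

[W] = [L^2 M T^-2] and [F/d] = [M T^-2]. These differ, so the substitution replaces a quantity by one of different dimensions and the result P = F/(d·t) has LHS [L^2 M T^-3] vs RHS [M T^-3] — inconsistent.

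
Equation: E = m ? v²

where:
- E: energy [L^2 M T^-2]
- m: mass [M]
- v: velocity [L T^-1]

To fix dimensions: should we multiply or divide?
multiplication (×): E = m × v²

E [L^2 M T^-2]; m [M]; v² [L^2 T^-2].
m × v² → [L^2 M T^-2] ✓
m ÷ v² → [L^-2 M T^2] ✗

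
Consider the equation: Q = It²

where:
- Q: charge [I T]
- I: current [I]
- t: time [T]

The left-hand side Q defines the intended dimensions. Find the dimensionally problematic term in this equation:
The right-hand side term It²

Q has dimensions [I T], but It² has dimensions [I T^2], so the term It² is dimensionally wrong for Q.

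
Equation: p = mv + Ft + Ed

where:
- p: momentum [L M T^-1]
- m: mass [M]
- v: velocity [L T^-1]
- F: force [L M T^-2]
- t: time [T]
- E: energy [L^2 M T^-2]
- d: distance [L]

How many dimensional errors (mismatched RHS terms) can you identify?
1

LHS p: [L M T^-1]
- mv: [L M T^-1] ✓
- Ft: [L M T^-1] ✓
- Ed: [L^3 M T^-2] ✗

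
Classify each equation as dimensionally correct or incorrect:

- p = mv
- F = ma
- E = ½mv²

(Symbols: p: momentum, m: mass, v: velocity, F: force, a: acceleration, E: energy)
Dimensionally correct: p = mv, F = ma, E = ½mv²
Dimensionally incorrect: none
Ordered (correct first, then incorrect): p = mv, F = ma, E = ½mv²

- p = mv: LHS [L M T^-1], RHS [L M T^-1] → correct ✓
- F = ma: LHS [L M T^-2], RHS [L M T^-2] → correct ✓
- E = ½mv²: LHS [L^2 M T^-2], RHS [L^2 M T^-2] → correct ✓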